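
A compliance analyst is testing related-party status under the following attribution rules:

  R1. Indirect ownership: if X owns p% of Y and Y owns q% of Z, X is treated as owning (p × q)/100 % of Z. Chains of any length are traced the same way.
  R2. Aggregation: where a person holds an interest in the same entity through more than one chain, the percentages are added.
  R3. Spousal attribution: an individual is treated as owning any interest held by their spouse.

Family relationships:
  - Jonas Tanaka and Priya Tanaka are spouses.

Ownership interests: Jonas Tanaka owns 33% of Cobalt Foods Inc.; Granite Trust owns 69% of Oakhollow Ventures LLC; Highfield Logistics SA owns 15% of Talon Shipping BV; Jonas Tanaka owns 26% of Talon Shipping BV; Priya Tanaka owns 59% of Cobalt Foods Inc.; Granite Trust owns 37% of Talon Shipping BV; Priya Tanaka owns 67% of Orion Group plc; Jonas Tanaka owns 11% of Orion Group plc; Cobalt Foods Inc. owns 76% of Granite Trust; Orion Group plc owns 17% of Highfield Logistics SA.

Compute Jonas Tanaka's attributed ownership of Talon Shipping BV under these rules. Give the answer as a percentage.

By spousal attribution (R3), Jonas Tanaka is treated as also owning Priya Tanaka's interest in Cobalt Foods Inc, giving 33% + 59% = 92%.
By spousal attribution (R3), Jonas Tanaka is treated as also owning Priya Tanaka's interest in Orion Group plc, giving 11% + 67% = 78%.
Chain via Cobalt Foods Inc. → Granite Trust (R1): 92% × 76% × 37% = 25.8704% of Talon Shipping BV.
Chain via Orion Group plc → Highfield Logistics SA (R1): 78% × 17% × 15% = 1.989% of Talon Shipping BV.
Direct interest in Talon Shipping BV: 26%.
Aggregating (R2): 25.8704% + 1.989% + 26% = 53.8594%.

53.8594%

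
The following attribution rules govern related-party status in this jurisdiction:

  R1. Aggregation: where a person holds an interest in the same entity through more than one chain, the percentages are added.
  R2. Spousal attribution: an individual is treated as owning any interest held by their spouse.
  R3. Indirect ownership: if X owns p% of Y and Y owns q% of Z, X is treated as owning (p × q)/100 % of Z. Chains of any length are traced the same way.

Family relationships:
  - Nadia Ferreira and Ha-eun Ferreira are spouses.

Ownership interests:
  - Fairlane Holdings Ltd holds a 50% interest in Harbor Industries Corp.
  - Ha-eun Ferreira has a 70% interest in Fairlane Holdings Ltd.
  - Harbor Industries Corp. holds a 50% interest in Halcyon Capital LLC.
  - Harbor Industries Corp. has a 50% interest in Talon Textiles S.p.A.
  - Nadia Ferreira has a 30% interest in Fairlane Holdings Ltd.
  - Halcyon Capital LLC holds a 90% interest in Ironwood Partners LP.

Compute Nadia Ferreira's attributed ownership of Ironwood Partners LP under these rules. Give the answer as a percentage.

By spousal attribution (R2), Nadia Ferreira is treated as also owning Ha-eun Ferreira's interest in Fairlane Holdings Ltd, giving 30% + 70% = 100%.
Chain via Fairlane Holdings Ltd → Harbor Industries Corp. → Halcyon Capital LLC (R3): 100% × 50% × 50% × 90% = 22.5% of Ironwood Partners LP.

22.5%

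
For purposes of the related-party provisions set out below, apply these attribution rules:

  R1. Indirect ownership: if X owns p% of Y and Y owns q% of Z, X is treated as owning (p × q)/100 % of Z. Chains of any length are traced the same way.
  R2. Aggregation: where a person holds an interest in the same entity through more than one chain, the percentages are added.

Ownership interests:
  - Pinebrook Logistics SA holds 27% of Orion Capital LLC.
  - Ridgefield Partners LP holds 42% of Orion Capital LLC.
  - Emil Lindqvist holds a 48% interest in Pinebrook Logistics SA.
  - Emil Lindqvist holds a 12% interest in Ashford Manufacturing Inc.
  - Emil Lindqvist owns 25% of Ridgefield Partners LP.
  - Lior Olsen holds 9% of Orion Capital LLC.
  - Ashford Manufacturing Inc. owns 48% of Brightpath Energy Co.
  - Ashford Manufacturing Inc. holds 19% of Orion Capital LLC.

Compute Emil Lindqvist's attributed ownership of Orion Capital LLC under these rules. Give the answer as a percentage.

25.74%

Chain via Ashford Manufacturing Inc. (R1): 12% × 19% = 2.28% of Orion Capital LLC.
Chain via Ridgefield Partners LP (R1): 25% × 42% = 10.5% of Orion Capital LLC.
Chain via Pinebrook Logistics SA (R1): 48% × 27% = 12.96% of Orion Capital LLC.
Aggregating (R2): 2.28% + 10.5% + 12.96% = 25.74%.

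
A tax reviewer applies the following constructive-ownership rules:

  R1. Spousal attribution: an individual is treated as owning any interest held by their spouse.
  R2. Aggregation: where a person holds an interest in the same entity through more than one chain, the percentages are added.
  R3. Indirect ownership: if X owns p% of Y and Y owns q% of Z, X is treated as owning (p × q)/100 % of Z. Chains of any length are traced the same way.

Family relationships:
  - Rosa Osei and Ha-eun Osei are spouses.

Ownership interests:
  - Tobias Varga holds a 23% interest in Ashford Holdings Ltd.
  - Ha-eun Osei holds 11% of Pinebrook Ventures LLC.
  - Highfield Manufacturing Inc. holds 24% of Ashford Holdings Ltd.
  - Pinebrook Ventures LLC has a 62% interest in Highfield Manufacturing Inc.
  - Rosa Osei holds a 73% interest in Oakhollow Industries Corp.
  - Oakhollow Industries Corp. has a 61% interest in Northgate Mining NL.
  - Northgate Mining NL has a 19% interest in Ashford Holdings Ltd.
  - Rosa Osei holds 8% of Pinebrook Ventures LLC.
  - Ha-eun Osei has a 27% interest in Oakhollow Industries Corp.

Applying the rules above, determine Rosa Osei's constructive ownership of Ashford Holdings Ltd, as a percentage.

14.4172%

By spousal attribution (R1), Rosa Osei is treated as also owning Ha-eun Osei's interest in Pinebrook Ventures LLC, giving 8% + 11% = 19%.
By spousal attribution (R1), Rosa Osei is treated as also owning Ha-eun Osei's interest in Oakhollow Industries Corp, giving 73% + 27% = 100%.
Chain via Pinebrook Ventures LLC → Highfield Manufacturing Inc. (R3): 19% × 62% × 24% = 2.8272% of Ashford Holdings Ltd.
Chain via Oakhollow Industries Corp. → Northgate Mining NL (R3): 100% × 61% × 19% = 11.59% of Ashford Holdings Ltd.
Aggregating (R2): 2.8272% + 11.59% = 14.4172%.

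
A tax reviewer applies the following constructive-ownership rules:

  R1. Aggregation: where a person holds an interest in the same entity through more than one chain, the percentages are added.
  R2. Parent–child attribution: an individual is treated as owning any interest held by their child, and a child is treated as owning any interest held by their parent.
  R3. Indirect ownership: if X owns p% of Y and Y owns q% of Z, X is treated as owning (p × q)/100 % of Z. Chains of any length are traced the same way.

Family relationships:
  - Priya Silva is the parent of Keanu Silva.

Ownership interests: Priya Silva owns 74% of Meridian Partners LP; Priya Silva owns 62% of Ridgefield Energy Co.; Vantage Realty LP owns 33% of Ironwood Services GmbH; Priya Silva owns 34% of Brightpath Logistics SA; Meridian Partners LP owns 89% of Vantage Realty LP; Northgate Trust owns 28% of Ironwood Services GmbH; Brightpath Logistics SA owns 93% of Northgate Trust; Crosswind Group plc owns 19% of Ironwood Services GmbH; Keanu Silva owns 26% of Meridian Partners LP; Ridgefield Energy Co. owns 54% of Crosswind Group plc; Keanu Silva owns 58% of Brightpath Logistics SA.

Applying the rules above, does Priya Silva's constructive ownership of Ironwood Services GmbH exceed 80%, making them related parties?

By parent–child attribution (R2), Priya Silva is treated as also owning Keanu Silva's interest in Meridian Partners LP, giving 74% + 26% = 100%.
By parent–child attribution (R2), Priya Silva is treated as also owning Keanu Silva's interest in Brightpath Logistics SA, giving 34% + 58% = 92%.
Chain via Ridgefield Energy Co. → Crosswind Group plc (R3): 62% × 54% × 19% = 6.3612% of Ironwood Services GmbH.
Chain via Meridian Partners LP → Vantage Realty LP (R3): 100% × 89% × 33% = 29.37% of Ironwood Services GmbH.
Chain via Brightpath Logistics SA → Northgate Trust (R3): 92% × 93% × 28% = 23.9568% of Ironwood Services GmbH.
Aggregating (R1): 6.3612% + 29.37% + 23.9568% = 59.688%.
59.688% does not exceed the 80% threshold, so Priya is not a related party to Ironwood Services GmbH.

No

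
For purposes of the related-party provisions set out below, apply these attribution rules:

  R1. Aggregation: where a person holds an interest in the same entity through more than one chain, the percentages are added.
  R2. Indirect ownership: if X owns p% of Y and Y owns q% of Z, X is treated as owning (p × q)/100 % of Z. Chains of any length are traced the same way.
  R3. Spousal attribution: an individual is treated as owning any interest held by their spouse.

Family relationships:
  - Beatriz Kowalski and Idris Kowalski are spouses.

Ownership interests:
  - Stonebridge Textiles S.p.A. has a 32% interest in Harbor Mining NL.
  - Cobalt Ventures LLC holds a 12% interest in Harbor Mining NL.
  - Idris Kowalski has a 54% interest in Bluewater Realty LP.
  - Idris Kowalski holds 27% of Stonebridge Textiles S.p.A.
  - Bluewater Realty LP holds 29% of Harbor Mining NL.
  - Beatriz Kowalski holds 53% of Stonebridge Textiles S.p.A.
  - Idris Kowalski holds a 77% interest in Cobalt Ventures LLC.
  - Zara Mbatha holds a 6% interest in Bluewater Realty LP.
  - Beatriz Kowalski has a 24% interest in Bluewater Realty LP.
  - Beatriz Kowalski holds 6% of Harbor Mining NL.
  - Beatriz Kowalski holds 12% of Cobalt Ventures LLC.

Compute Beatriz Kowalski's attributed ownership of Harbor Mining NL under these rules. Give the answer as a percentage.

64.9%

By spousal attribution (R3), Beatriz Kowalski is treated as also owning Idris Kowalski's interest in Stonebridge Textiles S.p.A, giving 53% + 27% = 80%.
By spousal attribution (R3), Beatriz Kowalski is treated as also owning Idris Kowalski's interest in Bluewater Realty LP, giving 24% + 54% = 78%.
By spousal attribution (R3), Beatriz Kowalski is treated as also owning Idris Kowalski's interest in Cobalt Ventures LLC, giving 12% + 77% = 89%.
Chain via Stonebridge Textiles S.p.A. (R2): 80% × 32% = 25.6% of Harbor Mining NL.
Chain via Bluewater Realty LP (R2): 78% × 29% = 22.62% of Harbor Mining NL.
Chain via Cobalt Ventures LLC (R2): 89% × 12% = 10.68% of Harbor Mining NL.
Direct interest in Harbor Mining NL: 6%.
Aggregating (R1): 25.6% + 22.62% + 10.68% + 6% = 64.9%.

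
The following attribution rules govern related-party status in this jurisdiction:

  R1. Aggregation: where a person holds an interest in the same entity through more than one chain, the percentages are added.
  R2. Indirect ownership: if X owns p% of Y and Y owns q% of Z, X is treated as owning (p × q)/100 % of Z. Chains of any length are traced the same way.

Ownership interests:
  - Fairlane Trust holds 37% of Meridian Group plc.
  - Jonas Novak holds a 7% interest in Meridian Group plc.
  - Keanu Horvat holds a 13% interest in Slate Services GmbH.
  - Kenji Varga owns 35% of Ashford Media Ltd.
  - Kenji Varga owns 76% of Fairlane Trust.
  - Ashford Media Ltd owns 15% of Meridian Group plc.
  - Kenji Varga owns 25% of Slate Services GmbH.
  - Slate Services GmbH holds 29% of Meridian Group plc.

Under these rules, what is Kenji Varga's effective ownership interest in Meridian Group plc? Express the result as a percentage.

Chain via Ashford Media Ltd (R2): 35% × 15% = 5.25% of Meridian Group plc.
Chain via Slate Services GmbH (R2): 25% × 29% = 7.25% of Meridian Group plc.
Chain via Fairlane Trust (R2): 76% × 37% = 28.12% of Meridian Group plc.
Aggregating (R1): 5.25% + 7.25% + 28.12% = 40.62%.

40.62%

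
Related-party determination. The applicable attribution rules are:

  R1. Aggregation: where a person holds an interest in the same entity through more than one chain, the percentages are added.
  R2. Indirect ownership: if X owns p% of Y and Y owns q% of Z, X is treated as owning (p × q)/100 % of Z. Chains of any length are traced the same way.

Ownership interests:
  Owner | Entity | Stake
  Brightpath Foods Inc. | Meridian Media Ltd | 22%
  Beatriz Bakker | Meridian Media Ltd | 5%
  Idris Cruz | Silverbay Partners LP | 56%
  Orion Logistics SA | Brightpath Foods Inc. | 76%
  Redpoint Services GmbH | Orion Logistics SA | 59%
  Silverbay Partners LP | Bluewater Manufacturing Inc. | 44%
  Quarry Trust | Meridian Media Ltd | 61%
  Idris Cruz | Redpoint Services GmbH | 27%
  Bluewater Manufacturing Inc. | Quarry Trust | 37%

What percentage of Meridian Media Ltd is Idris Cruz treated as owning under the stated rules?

8.224744%

Chain via Redpoint Services GmbH → Orion Logistics SA → Brightpath Foods Inc. (R2): 27% × 59% × 76% × 22% = 2.663496% of Meridian Media Ltd.
Chain via Silverbay Partners LP → Bluewater Manufacturing Inc. → Quarry Trust (R2): 56% × 44% × 37% × 61% = 5.561248% of Meridian Media Ltd.
Aggregating (R1): 2.663496% + 5.561248% = 8.224744%.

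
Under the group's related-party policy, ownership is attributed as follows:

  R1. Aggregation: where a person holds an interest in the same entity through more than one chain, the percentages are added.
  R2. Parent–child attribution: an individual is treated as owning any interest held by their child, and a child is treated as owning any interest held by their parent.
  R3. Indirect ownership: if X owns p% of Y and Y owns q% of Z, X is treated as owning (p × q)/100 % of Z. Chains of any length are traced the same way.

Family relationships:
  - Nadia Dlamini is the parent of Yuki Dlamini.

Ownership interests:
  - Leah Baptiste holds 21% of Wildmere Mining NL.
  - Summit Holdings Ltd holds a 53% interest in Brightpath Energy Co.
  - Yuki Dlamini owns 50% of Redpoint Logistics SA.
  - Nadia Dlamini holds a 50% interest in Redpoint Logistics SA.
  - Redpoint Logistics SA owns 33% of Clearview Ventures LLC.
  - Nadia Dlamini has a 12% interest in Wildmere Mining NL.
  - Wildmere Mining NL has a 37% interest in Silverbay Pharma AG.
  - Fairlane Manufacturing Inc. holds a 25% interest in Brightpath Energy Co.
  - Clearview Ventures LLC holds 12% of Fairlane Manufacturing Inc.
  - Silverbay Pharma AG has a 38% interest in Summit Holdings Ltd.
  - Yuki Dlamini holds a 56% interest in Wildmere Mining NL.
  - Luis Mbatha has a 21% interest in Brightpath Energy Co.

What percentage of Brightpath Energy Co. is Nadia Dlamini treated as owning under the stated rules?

6.057224%

By parent–child attribution (R2), Nadia Dlamini is treated as also owning Yuki Dlamini's interest in Wildmere Mining NL, giving 12% + 56% = 68%.
By parent–child attribution (R2), Nadia Dlamini is treated as also owning Yuki Dlamini's interest in Redpoint Logistics SA, giving 50% + 50% = 100%.
Chain via Wildmere Mining NL → Silverbay Pharma AG → Summit Holdings Ltd (R3): 68% × 37% × 38% × 53% = 5.067224% of Brightpath Energy Co.
Chain via Redpoint Logistics SA → Clearview Ventures LLC → Fairlane Manufacturing Inc. (R3): 100% × 33% × 12% × 25% = 0.99% of Brightpath Energy Co.
Aggregating (R1): 5.067224% + 0.99% = 6.057224%.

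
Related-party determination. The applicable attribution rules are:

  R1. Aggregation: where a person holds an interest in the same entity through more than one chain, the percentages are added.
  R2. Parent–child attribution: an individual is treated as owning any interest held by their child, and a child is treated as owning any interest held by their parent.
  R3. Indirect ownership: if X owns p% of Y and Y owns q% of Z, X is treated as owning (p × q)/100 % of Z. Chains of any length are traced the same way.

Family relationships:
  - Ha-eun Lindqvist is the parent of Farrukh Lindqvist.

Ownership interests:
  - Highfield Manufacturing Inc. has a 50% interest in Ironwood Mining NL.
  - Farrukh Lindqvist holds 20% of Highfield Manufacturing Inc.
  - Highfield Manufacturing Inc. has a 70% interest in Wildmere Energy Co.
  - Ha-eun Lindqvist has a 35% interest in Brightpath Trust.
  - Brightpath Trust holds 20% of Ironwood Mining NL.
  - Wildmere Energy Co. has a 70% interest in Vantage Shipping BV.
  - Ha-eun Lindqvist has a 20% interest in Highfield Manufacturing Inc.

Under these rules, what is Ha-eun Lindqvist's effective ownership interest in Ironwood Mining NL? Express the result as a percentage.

27%

By parent–child attribution (R2), Ha-eun Lindqvist is treated as also owning Farrukh Lindqvist's interest in Highfield Manufacturing Inc, giving 20% + 20% = 40%.
Chain via Brightpath Trust (R3): 35% × 20% = 7% of Ironwood Mining NL.
Chain via Highfield Manufacturing Inc. (R3): 40% × 50% = 20% of Ironwood Mining NL.
Aggregating (R1): 7% + 20% = 27%.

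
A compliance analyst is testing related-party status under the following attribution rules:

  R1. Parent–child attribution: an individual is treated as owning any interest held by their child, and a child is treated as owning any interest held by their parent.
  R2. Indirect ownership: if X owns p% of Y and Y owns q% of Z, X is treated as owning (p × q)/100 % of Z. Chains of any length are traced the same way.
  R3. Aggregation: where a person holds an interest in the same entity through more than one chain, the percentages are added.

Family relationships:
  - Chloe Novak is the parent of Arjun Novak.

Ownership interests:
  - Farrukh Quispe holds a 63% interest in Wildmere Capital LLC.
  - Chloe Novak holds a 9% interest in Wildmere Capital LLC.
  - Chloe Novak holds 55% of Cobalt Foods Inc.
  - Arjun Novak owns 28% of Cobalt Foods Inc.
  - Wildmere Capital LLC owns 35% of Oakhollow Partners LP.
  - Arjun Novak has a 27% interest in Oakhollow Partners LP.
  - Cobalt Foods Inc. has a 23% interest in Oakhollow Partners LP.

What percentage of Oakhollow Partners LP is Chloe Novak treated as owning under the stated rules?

49.24%

By parent–child attribution (R1), Chloe Novak is treated as also owning Arjun Novak's interest in Cobalt Foods Inc, giving 55% + 28% = 83%.
By parent–child attribution (R1), Chloe Novak is treated as owning Arjun Novak's 27% interest in Oakhollow Partners LP.
Chain via Wildmere Capital LLC (R2): 9% × 35% = 3.15% of Oakhollow Partners LP.
Chain via Cobalt Foods Inc. (R2): 83% × 23% = 19.09% of Oakhollow Partners LP.
Direct interest in Oakhollow Partners LP: 27%.
Aggregating (R3): 3.15% + 19.09% + 27% = 49.24%.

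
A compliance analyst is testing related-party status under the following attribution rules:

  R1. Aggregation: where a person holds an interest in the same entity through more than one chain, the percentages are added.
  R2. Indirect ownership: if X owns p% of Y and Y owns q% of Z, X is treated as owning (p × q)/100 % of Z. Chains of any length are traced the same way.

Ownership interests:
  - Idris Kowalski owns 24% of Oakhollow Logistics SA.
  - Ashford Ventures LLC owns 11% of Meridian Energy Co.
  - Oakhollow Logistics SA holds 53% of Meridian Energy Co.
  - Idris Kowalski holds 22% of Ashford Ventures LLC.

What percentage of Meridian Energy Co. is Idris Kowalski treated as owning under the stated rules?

Chain via Oakhollow Logistics SA (R2): 24% × 53% = 12.72% of Meridian Energy Co.
Chain via Ashford Ventures LLC (R2): 22% × 11% = 2.42% of Meridian Energy Co.
Aggregating (R1): 12.72% + 2.42% = 15.14%.

15.14%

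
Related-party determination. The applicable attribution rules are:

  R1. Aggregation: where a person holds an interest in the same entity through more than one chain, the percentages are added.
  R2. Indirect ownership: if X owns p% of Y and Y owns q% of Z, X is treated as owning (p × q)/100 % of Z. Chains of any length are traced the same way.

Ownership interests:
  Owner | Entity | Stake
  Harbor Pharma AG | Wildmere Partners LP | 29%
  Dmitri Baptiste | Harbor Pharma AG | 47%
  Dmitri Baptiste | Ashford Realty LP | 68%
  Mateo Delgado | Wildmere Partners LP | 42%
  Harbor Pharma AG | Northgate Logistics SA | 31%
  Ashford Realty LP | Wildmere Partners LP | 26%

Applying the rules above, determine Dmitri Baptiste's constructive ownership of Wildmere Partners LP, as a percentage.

31.31%

Chain via Harbor Pharma AG (R2): 47% × 29% = 13.63% of Wildmere Partners LP.
Chain via Ashford Realty LP (R2): 68% × 26% = 17.68% of Wildmere Partners LP.
Aggregating (R1): 13.63% + 17.68% = 31.31%.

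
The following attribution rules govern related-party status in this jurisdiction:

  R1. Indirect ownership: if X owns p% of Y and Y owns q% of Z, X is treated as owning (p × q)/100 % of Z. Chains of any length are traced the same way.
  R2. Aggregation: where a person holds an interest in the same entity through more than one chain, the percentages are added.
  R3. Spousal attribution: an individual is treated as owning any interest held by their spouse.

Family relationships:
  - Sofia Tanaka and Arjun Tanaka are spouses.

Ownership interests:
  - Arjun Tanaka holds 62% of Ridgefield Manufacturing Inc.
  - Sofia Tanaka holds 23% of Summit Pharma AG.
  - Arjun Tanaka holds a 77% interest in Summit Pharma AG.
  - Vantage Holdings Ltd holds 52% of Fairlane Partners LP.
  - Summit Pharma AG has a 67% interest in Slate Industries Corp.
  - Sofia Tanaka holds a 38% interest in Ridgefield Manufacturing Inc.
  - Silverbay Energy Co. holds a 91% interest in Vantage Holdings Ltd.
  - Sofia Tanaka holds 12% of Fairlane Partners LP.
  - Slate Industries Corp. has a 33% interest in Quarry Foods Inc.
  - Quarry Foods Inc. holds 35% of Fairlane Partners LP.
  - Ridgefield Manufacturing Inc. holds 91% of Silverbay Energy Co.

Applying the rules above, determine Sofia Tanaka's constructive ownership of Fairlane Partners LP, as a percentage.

By spousal attribution (R3), Sofia Tanaka is treated as also owning Arjun Tanaka's interest in Summit Pharma AG, giving 23% + 77% = 100%.
By spousal attribution (R3), Sofia Tanaka is treated as also owning Arjun Tanaka's interest in Ridgefield Manufacturing Inc, giving 38% + 62% = 100%.
Chain via Summit Pharma AG → Slate Industries Corp. → Quarry Foods Inc. (R1): 100% × 67% × 33% × 35% = 7.7385% of Fairlane Partners LP.
Chain via Ridgefield Manufacturing Inc. → Silverbay Energy Co. → Vantage Holdings Ltd (R1): 100% × 91% × 91% × 52% = 43.0612% of Fairlane Partners LP.
Direct interest in Fairlane Partners LP: 12%.
Aggregating (R2): 7.7385% + 43.0612% + 12% = 62.7997%.

62.7997%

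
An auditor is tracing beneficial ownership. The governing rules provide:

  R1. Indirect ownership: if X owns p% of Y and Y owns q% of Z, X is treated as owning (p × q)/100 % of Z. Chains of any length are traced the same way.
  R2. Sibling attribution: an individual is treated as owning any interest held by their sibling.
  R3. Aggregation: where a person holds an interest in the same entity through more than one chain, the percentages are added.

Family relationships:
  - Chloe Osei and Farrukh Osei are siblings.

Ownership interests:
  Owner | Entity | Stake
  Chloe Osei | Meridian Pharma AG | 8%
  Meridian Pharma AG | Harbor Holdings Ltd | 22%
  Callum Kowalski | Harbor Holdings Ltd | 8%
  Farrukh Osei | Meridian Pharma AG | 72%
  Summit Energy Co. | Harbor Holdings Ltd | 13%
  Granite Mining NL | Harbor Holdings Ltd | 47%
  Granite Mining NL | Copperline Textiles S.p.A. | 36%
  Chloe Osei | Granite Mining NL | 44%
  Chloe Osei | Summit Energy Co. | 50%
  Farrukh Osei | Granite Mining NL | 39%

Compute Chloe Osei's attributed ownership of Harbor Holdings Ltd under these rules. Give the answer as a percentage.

By sibling attribution (R2), Chloe Osei is treated as also owning Farrukh Osei's interest in Granite Mining NL, giving 44% + 39% = 83%.
By sibling attribution (R2), Chloe Osei is treated as also owning Farrukh Osei's interest in Meridian Pharma AG, giving 8% + 72% = 80%.
Chain via Summit Energy Co. (R1): 50% × 13% = 6.5% of Harbor Holdings Ltd.
Chain via Granite Mining NL (R1): 83% × 47% = 39.01% of Harbor Holdings Ltd.
Chain via Meridian Pharma AG (R1): 80% × 22% = 17.6% of Harbor Holdings Ltd.
Aggregating (R3): 6.5% + 39.01% + 17.6% = 63.11%.

63.11%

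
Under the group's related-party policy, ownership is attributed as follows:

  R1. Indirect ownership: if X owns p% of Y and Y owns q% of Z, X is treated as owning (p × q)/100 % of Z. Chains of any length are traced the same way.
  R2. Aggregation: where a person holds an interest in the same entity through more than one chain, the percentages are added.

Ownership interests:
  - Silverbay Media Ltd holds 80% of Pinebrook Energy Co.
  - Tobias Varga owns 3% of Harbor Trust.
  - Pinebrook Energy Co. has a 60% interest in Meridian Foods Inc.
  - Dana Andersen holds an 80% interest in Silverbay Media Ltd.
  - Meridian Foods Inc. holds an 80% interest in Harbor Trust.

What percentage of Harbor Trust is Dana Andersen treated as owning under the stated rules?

Chain via Silverbay Media Ltd → Pinebrook Energy Co. → Meridian Foods Inc. (R1): 80% × 80% × 60% × 80% = 30.72% of Harbor Trust.

30.72%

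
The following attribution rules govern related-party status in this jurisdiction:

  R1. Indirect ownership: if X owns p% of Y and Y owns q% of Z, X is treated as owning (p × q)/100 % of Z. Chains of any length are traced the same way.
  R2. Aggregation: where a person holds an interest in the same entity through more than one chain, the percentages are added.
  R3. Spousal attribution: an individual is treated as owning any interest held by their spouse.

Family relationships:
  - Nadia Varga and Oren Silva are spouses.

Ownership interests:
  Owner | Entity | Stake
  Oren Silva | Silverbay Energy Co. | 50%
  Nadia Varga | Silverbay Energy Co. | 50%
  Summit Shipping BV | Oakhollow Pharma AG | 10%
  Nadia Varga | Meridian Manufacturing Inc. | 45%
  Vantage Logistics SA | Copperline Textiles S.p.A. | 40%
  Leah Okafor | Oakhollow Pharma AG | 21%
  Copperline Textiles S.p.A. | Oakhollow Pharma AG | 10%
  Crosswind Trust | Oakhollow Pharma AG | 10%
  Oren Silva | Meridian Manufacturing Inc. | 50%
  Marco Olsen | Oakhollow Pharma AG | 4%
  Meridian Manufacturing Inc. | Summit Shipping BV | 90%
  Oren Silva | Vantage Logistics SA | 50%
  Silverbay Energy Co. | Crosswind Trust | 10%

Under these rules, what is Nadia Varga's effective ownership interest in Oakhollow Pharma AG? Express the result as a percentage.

By spousal attribution (R3), Nadia Varga is treated as also owning Oren Silva's interest in Silverbay Energy Co, giving 50% + 50% = 100%.
By spousal attribution (R3), Nadia Varga is treated as also owning Oren Silva's interest in Meridian Manufacturing Inc, giving 45% + 50% = 95%.
By spousal attribution (R3), Nadia Varga is treated as owning Oren Silva's 50% interest in Vantage Logistics SA.
Chain via Silverbay Energy Co. → Crosswind Trust (R1): 100% × 10% × 10% = 1% of Oakhollow Pharma AG.
Chain via Meridian Manufacturing Inc. → Summit Shipping BV (R1): 95% × 90% × 10% = 8.55% of Oakhollow Pharma AG.
Chain via Vantage Logistics SA → Copperline Textiles S.p.A. (R1): 50% × 40% × 10% = 2% of Oakhollow Pharma AG.
Aggregating (R2): 1% + 8.55% + 2% = 11.55%.

11.55%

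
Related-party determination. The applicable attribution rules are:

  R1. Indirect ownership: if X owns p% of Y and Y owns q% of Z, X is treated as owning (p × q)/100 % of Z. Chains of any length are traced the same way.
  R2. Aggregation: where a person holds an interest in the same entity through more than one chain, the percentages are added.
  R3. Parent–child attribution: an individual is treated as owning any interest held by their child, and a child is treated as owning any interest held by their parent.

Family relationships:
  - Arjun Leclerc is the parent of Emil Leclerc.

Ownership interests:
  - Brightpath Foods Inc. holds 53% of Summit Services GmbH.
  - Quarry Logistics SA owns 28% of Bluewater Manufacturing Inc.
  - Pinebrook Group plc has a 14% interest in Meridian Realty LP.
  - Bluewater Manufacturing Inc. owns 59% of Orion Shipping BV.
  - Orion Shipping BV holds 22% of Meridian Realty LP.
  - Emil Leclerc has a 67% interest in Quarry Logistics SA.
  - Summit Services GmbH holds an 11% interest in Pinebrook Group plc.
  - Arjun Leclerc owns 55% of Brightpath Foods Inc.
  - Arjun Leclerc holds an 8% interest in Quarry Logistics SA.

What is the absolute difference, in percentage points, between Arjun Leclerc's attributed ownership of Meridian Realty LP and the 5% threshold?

1.82529

By parent–child attribution (R3), Arjun Leclerc is treated as also owning Emil Leclerc's interest in Quarry Logistics SA, giving 8% + 67% = 75%.
Chain via Quarry Logistics SA → Bluewater Manufacturing Inc. → Orion Shipping BV (R1): 75% × 28% × 59% × 22% = 2.7258% of Meridian Realty LP.
Chain via Brightpath Foods Inc. → Summit Services GmbH → Pinebrook Group plc (R1): 55% × 53% × 11% × 14% = 0.44891% of Meridian Realty LP.
Aggregating (R2): 2.7258% + 0.44891% = 3.17471%.
3.17471% falls short of the 5% threshold by 1.82529 percentage points.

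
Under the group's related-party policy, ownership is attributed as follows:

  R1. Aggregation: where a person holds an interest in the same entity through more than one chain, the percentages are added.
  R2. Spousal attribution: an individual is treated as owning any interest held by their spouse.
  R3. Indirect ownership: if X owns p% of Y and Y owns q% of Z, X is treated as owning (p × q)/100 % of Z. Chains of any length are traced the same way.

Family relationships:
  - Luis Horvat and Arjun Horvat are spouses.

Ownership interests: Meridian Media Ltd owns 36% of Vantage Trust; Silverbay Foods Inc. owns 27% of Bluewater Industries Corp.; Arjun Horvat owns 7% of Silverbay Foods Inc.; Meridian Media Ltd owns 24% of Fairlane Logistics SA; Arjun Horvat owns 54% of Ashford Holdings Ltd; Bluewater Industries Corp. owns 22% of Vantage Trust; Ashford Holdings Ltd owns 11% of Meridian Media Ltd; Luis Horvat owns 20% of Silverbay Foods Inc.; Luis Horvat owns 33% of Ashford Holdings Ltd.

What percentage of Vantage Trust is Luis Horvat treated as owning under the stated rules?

By spousal attribution (R2), Luis Horvat is treated as also owning Arjun Horvat's interest in Ashford Holdings Ltd, giving 33% + 54% = 87%.
By spousal attribution (R2), Luis Horvat is treated as also owning Arjun Horvat's interest in Silverbay Foods Inc, giving 20% + 7% = 27%.
Chain via Ashford Holdings Ltd → Meridian Media Ltd (R3): 87% × 11% × 36% = 3.4452% of Vantage Trust.
Chain via Silverbay Foods Inc. → Bluewater Industries Corp. (R3): 27% × 27% × 22% = 1.6038% of Vantage Trust.
Aggregating (R1): 3.4452% + 1.6038% = 5.049%.

5.049%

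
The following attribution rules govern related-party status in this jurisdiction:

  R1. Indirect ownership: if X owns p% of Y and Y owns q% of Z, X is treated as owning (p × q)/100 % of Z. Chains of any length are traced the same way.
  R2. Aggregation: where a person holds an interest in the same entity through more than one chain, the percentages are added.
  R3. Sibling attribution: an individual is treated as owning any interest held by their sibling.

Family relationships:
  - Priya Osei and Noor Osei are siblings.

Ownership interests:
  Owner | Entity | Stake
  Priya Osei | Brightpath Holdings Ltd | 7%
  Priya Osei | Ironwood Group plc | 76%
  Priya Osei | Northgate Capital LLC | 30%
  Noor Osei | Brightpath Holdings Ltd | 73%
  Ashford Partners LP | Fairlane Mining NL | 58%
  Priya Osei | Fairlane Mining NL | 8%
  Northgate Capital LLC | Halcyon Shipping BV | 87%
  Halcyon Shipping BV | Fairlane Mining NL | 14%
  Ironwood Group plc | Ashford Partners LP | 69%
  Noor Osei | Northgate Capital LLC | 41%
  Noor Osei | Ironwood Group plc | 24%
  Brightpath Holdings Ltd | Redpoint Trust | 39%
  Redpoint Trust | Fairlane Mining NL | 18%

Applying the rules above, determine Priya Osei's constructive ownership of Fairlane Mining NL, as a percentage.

62.2838%

By sibling attribution (R3), Priya Osei is treated as also owning Noor Osei's interest in Ironwood Group plc, giving 76% + 24% = 100%.
By sibling attribution (R3), Priya Osei is treated as also owning Noor Osei's interest in Northgate Capital LLC, giving 30% + 41% = 71%.
By sibling attribution (R3), Priya Osei is treated as also owning Noor Osei's interest in Brightpath Holdings Ltd, giving 7% + 73% = 80%.
Chain via Ironwood Group plc → Ashford Partners LP (R1): 100% × 69% × 58% = 40.02% of Fairlane Mining NL.
Chain via Northgate Capital LLC → Halcyon Shipping BV (R1): 71% × 87% × 14% = 8.6478% of Fairlane Mining NL.
Chain via Brightpath Holdings Ltd → Redpoint Trust (R1): 80% × 39% × 18% = 5.616% of Fairlane Mining NL.
Direct interest in Fairlane Mining NL: 8%.
Aggregating (R2): 40.02% + 8.6478% + 5.616% + 8% = 62.2838%.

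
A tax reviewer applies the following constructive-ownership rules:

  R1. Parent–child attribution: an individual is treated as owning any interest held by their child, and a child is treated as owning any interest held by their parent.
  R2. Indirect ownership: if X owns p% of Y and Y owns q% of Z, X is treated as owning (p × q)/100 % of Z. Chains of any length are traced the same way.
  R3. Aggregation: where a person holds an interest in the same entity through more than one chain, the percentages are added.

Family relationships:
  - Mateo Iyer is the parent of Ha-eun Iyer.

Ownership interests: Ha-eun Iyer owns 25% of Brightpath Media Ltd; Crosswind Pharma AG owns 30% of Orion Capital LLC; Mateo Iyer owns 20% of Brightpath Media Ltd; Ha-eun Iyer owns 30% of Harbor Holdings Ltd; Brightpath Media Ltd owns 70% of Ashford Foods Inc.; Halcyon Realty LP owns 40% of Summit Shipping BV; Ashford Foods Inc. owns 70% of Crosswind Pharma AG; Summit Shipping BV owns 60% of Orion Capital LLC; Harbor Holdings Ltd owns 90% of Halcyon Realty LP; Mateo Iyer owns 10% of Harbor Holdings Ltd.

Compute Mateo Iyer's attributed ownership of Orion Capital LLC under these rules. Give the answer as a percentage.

15.255%

By parent–child attribution (R1), Mateo Iyer is treated as also owning Ha-eun Iyer's interest in Harbor Holdings Ltd, giving 10% + 30% = 40%.
By parent–child attribution (R1), Mateo Iyer is treated as also owning Ha-eun Iyer's interest in Brightpath Media Ltd, giving 20% + 25% = 45%.
Chain via Harbor Holdings Ltd → Halcyon Realty LP → Summit Shipping BV (R2): 40% × 90% × 40% × 60% = 8.64% of Orion Capital LLC.
Chain via Brightpath Media Ltd → Ashford Foods Inc. → Crosswind Pharma AG (R2): 45% × 70% × 70% × 30% = 6.615% of Orion Capital LLC.
Aggregating (R3): 8.64% + 6.615% = 15.255%.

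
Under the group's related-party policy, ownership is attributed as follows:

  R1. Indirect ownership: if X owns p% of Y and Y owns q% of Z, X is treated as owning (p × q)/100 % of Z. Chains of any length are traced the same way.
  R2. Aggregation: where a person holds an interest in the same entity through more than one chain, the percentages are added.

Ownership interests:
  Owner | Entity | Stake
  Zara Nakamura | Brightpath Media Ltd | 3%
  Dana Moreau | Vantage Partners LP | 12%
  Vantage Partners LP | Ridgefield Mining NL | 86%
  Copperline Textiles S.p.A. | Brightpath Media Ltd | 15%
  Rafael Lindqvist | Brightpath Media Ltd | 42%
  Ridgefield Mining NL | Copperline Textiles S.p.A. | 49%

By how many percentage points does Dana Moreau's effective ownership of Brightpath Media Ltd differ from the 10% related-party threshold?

Chain via Vantage Partners LP → Ridgefield Mining NL → Copperline Textiles S.p.A. (R1): 12% × 86% × 49% × 15% = 0.75852% of Brightpath Media Ltd.
0.75852% falls short of the 10% threshold by 9.24148 percentage points.

9.24148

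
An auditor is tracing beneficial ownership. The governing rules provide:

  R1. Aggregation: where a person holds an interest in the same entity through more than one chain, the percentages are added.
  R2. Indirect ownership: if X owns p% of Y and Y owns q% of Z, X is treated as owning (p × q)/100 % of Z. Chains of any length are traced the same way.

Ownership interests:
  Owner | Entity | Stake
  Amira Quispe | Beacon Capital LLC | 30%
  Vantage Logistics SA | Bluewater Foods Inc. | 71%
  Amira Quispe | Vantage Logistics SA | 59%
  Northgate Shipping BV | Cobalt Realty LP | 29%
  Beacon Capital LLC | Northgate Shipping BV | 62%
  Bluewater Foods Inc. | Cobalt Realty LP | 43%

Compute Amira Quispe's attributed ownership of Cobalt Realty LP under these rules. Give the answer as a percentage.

Chain via Vantage Logistics SA → Bluewater Foods Inc. (R2): 59% × 71% × 43% = 18.0127% of Cobalt Realty LP.
Chain via Beacon Capital LLC → Northgate Shipping BV (R2): 30% × 62% × 29% = 5.394% of Cobalt Realty LP.
Aggregating (R1): 18.0127% + 5.394% = 23.4067%.

23.4067%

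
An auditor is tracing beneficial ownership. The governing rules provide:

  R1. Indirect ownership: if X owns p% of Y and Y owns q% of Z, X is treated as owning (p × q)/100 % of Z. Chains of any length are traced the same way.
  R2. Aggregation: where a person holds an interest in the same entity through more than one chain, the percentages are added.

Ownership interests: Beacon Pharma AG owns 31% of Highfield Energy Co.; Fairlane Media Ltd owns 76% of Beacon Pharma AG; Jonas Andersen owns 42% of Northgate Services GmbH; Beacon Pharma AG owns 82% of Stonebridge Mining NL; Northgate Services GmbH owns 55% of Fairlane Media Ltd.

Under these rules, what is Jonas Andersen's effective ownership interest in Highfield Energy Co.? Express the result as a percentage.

5.44236%

Chain via Northgate Services GmbH → Fairlane Media Ltd → Beacon Pharma AG (R1): 42% × 55% × 76% × 31% = 5.44236% of Highfield Energy Co.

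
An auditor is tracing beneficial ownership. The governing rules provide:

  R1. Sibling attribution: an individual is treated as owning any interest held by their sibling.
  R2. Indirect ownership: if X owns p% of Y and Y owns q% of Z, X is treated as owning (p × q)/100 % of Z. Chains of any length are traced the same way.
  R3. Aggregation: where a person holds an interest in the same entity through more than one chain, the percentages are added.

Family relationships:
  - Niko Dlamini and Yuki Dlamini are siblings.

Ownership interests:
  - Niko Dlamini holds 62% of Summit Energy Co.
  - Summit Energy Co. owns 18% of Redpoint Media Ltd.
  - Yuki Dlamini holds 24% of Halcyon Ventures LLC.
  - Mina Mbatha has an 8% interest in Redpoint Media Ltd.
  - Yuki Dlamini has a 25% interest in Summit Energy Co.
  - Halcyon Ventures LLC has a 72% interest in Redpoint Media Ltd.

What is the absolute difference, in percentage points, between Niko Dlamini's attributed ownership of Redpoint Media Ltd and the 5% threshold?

By sibling attribution (R1), Niko Dlamini is treated as also owning Yuki Dlamini's interest in Summit Energy Co, giving 62% + 25% = 87%.
By sibling attribution (R1), Niko Dlamini is treated as owning Yuki Dlamini's 24% interest in Halcyon Ventures LLC.
Chain via Summit Energy Co. (R2): 87% × 18% = 15.66% of Redpoint Media Ltd.
Chain via Halcyon Ventures LLC (R2): 24% × 72% = 17.28% of Redpoint Media Ltd.
Aggregating (R3): 15.66% + 17.28% = 32.94%.
32.94% exceeds the 5% threshold by 27.94 percentage points.

27.94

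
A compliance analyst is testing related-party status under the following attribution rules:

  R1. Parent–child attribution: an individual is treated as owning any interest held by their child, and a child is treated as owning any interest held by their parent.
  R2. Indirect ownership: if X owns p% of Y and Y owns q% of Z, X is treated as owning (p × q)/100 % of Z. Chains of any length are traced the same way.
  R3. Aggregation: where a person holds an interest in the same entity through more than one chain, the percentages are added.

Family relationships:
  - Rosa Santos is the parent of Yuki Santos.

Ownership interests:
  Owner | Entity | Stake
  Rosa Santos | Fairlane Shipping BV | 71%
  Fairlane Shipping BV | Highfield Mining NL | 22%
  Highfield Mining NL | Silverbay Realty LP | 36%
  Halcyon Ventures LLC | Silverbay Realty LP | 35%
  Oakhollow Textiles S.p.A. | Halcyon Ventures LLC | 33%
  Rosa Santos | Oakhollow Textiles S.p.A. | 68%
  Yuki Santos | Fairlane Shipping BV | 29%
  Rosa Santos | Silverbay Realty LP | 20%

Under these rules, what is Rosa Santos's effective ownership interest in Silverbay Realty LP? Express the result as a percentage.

By parent–child attribution (R1), Rosa Santos is treated as also owning Yuki Santos's interest in Fairlane Shipping BV, giving 71% + 29% = 100%.
Chain via Fairlane Shipping BV → Highfield Mining NL (R2): 100% × 22% × 36% = 7.92% of Silverbay Realty LP.
Chain via Oakhollow Textiles S.p.A. → Halcyon Ventures LLC (R2): 68% × 33% × 35% = 7.854% of Silverbay Realty LP.
Direct interest in Silverbay Realty LP: 20%.
Aggregating (R3): 7.92% + 7.854% + 20% = 35.774%.

35.774%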